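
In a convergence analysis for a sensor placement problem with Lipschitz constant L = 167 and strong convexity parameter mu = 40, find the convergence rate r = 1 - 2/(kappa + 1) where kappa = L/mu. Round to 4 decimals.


Step 1: Compute the condition number.
kappa = L/mu = 167/40 = 4.175
Step 2: Compute the convergence rate.
r = 1 - 2/(kappa + 1) = 1 - 2*mu/(L + mu) = (L - mu)/(L + mu) = 127/207 = 0.6135


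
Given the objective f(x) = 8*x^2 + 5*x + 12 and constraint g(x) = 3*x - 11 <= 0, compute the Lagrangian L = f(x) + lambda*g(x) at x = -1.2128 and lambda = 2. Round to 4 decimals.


Step 1: Evaluate f(x).
f(-1.2128) = 8*(-1.2128)^2 + 5*(-1.2128) + 12 = 17.7031
Step 2: Evaluate g(x).
g(-1.2128) = 3*-1.2128 - 11 = -14.6384
Step 3: Compute Lagrangian.
L = 17.7031 + 2*-14.6384 = -11.5737


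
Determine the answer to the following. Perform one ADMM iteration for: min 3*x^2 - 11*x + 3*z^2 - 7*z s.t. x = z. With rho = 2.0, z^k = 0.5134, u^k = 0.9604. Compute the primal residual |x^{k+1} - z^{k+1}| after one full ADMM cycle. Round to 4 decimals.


ADMM iteration with rho = 2.0, z^k = 0.5134, u^k = 0.9604
Step 1: x-update.
Minimize 3*x^2 - 11*x + (2.0/2)*(x - 0.5134 + 0.9604)^2
FOC: (2*3 + 2.0)*x = 11 + 2.0*(0.5134 - 0.9604)
x^{k+1} = 1.2633
Step 2: z-update.
Minimize 3*z^2 - 7*z + (2.0/2)*(1.2633 - z + 0.9604)^2
FOC: (2*3 + 2.0)*z = 7 + 2.0*(1.2633 + 0.9604)
z^{k+1} = 1.4309
Step 3: u-update.
u^{k+1} = 0.9604 + 1.2633 - 1.4309 = 0.7927
Step 4: Primal residual = |1.2633 - 1.4309| = 0.1677


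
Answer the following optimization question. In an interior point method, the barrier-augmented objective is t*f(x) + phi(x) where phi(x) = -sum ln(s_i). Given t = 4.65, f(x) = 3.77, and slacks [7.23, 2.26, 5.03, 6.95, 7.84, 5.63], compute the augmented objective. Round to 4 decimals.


Step 1: Compute log-barrier.
ln values: [1.9782, 0.8154, 1.6154, 1.9387, 2.0592, 1.7281]
phi = -(1.9782 + 0.8154 + 1.6154 + 1.9387 + 2.0592 + 1.7281) = -10.1351
Step 2: Compute augmented objective.
t*f(x) = 4.65*3.77 = 17.5305
Total = 17.5305 - 10.1351 = 7.3954


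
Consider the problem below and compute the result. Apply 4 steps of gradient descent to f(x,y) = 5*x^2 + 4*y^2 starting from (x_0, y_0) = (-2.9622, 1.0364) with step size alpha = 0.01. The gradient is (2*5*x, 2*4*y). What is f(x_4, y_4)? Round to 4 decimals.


Gradient descent on f(x,y) = 5*x^2 + 4*y^2.
Starting point: (-2.9622, 1.0364), alpha = 0.01
Step 1: grad_x = 2*5*-2.9622 = -29.622, grad_y = 2*4*1.0364 = 8.2912
  x_1 = -2.9622 - 0.01*-29.622 = -2.666
  y_1 = 1.0364 - 0.01*8.2912 = 0.9535
Step 2: grad_x = 2*5*-2.666 = -26.6598, grad_y = 2*4*0.9535 = 7.6279
  x_2 = -2.666 - 0.01*-26.6598 = -2.3994
  y_2 = 0.9535 - 0.01*7.6279 = 0.8772
Step 3: grad_x = 2*5*-2.3994 = -23.9938, grad_y = 2*4*0.8772 = 7.0177
  x_3 = -2.3994 - 0.01*-23.9938 = -2.1594
  y_3 = 0.8772 - 0.01*7.0177 = 0.807
Step 4: grad_x = 2*5*-2.1594 = -21.5944, grad_y = 2*4*0.807 = 6.4563
  x_4 = -2.1594 - 0.01*-21.5944 = -1.9435
  y_4 = 0.807 - 0.01*6.4563 = 0.7425
f(-1.9435, 0.7425) = 5*(-1.9435)^2 + 4*0.7425^2 = 21.091


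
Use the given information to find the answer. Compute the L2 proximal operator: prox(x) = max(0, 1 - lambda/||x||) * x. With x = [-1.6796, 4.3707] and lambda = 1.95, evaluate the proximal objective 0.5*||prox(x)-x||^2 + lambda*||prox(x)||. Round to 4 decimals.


Step 1: Compute ||x||.
||x|| = 4.6823
Step 2: Compute scaling factor.
scale = max(0, 1 - 1.95/4.6823) = 0.5835
Step 3: prox(x) = [-0.9801, 2.5505]
||prox(x)|| = 2.7323
Step 4: Proximal objective.
0.5*||prox-x||^2 = 1.9013
lambda*||prox|| = 5.328
Total = 7.2293


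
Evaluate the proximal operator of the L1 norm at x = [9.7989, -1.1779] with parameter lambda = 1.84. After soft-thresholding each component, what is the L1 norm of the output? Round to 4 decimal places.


Soft-thresholding with lambda = 1.84:
prox(9.7989) = sign(9.7989)*max(|9.7989| - 1.84, 0) = 7.9589
prox(-1.1779) = sign(-1.1779)*max(|-1.1779| - 1.84, 0) = 0.0
prox(x) = [7.9589, 0.0]
||prox(x)||_1 = 7.9589 + 0.0 = 7.9589


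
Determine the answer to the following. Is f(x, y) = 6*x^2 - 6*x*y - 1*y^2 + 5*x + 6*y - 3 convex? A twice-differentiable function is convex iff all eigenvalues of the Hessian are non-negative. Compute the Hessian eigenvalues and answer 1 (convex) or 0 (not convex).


The Hessian of f(x,y) = 6*x^2 - 6*x*y - 1*y^2 + 5*x + 6*y - 3 is:
H = [[12, -6], [-6, -2]]
Trace = 12 - 2 = 10
Determinant = 12*-2 - (-6)^2 = -60
Discriminant = (10)^2 - 4*-60 = 340.0
Eigenvalues: lambda_1 = -4.2195, lambda_2 = 14.2195
The function is not convex.

0


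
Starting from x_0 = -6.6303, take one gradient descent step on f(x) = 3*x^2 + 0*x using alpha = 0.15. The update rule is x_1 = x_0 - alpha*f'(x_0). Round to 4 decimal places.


We compute the gradient at x_0 and apply the update.
f'(x) = 6*x + 0
f'(-6.6303) = 6*-6.6303 + 0 = -39.7818
x_1 = -6.6303 - 0.15*-39.7818 = -0.663


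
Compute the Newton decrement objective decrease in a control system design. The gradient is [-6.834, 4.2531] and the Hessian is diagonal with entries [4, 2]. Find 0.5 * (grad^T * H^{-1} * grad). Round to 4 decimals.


Step 1: H is diagonal, so H^(-1) * g = [-1.7085, 2.1266].
Step 2: g^T H^(-1) g = sum_i g_i^2 / H_ii
  = (-6.834)^2/4 + (4.2531)^2/2
  = 11.6759 + 9.0444 = 20.7203
Step 3: Objective decrease = 0.5 * g^T H^(-1) g = 10.3602


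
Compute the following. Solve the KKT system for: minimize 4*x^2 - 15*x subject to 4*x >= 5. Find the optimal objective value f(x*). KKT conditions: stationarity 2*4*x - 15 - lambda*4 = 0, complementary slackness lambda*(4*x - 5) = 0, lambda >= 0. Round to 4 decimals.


Step 1: Try lambda = 0 (constraint inactive).
Stationarity: 2*4*x - 15 = 0
x* = 15/(2*4) = 1.875
Check constraint: 4*1.875 = 7.5 >= 5 -- satisfied.
Step 2: Compute optimal value.
f(x*) = 4*1.875^2 - 15*1.875 = -14.0625


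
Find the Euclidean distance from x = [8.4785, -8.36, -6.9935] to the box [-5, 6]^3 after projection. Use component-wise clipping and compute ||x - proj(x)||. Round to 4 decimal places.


Project each component onto [-5, 6].
clip(8.4785) = 6.0, clip(-8.36) = -5.0, clip(-6.9935) = -5.0
Projection = [6.0, -5.0, -5.0]
Squared diffs: [6.143, 11.2896, 3.974]
Distance = sqrt(21.4066) = 4.6267


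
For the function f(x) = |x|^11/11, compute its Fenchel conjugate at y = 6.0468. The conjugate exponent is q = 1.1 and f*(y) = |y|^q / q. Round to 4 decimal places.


The conjugate exponent q satisfies 1/p + 1/q = 1.
p = 11, so q = 11/(11 - 1) = 1.1
|y|^q = 6.0468^1.1 = 7.239
f*(6.0468) = 7.239 / 1.1 = 6.5809


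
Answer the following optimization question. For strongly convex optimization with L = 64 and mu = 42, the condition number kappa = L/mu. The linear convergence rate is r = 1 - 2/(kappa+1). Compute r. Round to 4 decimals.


Step 1: Compute the condition number.
kappa = L/mu = 64/42 = 1.5238
Step 2: Compute the convergence rate.
r = 1 - 2/(kappa + 1) = 1 - 2*mu/(L + mu) = (L - mu)/(L + mu) = 22/106 = 0.2075


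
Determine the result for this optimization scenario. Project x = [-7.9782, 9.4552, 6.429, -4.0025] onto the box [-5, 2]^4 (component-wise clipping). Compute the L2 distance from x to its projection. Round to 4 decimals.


Project each component onto [-5, 2].
clip(-7.9782) = -5.0, clip(9.4552) = 2.0, clip(6.429) = 2.0, clip(-4.0025) = -4.0025
Projection = [-5.0, 2.0, 2.0, -4.0025]
Squared diffs: [8.8697, 55.58, 19.616, 0.0]
Distance = sqrt(84.0657) = 9.1687


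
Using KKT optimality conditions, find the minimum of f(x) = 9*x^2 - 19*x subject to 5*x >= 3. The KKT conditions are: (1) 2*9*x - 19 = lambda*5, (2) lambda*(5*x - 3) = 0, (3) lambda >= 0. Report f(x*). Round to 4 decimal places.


Step 1: Try lambda = 0 (constraint inactive).
Stationarity: 2*9*x - 19 = 0
x* = 19/(2*9) = 19/18 = 1.0556 (rounded; the exact value 19/18 is used below)
Check constraint: 5*1.0556 = 5.278 >= 3 -- satisfied.
Step 2: Compute optimal value.
f(x*) = 9*(19/18)^2 - 19*(19/18) = -10.0278


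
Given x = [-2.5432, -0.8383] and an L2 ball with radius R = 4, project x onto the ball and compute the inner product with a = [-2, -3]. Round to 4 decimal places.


Step 1: Compute ||x|| (intermediates to 6 decimals).
||x|| = sqrt((-2.5432)^2 + (-0.8383)^2) = 2.6778
Step 2: Project.
Since ||x|| <= R, proj = x (no scaling needed).
proj(x) = [-2.5432, -0.8383]
Step 3: Dot product.
a^T * proj(x) = -2*(-2.5432) - 3*(-0.8383) = 7.6013


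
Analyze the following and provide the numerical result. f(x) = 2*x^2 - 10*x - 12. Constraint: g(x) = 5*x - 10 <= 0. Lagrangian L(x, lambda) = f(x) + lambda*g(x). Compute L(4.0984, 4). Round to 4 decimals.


Step 1: Evaluate f(x).
f(4.0984) = 2*4.0984^2 - 10*4.0984 - 12 = -19.3902
Step 2: Evaluate g(x).
g(4.0984) = 5*4.0984 - 10 = 10.492
Step 3: Compute Lagrangian.
L = -19.3902 + 4*10.492 = 22.5778


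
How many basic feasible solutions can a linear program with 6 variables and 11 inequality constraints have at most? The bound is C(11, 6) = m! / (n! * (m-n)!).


Each vertex corresponds to some choice of n active constraints out of m, so the number of vertices is at most C(m, n) = m! / (n!(m-n)!).
m = 11, n = 6
Numerator: 11 * 10 * 9 * 8 * 7 * 6
Denominator: 6! = 720
C(11, 6) = 462


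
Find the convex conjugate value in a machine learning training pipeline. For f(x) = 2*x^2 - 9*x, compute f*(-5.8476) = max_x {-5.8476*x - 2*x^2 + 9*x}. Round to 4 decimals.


f*(y) = sup_x {y*x - a*x^2 - b*x} = sup_x {(y-b)*x - a*x^2}
FOC: (y - b) - 2a*x = 0 => x* = (y - b)/(2a)
x* = (-5.8476 + 9)/(2*2) = 0.7881
f*(-5.8476) = (y-b)^2/(4a) = (-5.8476 + 9)^2/(4*2)
= 9.9376/8 = 1.2422


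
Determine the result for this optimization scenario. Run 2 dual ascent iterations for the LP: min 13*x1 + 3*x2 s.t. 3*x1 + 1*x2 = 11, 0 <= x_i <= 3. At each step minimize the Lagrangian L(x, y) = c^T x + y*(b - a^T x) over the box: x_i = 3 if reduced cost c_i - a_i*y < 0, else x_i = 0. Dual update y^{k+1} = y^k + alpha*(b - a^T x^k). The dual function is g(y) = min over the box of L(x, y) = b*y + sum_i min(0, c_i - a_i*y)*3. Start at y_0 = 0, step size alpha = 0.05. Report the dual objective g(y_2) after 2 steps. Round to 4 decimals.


Dual ascent for LP: min 13*x1 + 3*x2, 3*x1 + 1*x2 = 11, 0 <= x_i <= 3
Step 1: y^k = 0.0, reduced costs: (13.0, 3.0)
  x^k = (0.0, 0.0), subgradient = b - a^T x = 11.0
  y^{k+1} = 0.0 + 0.05*11.0 = 0.55
Step 2: y^k = 0.55, reduced costs: (11.35, 2.45)
  x^k = (0.0, 0.0), subgradient = b - a^T x = 11.0
  y^{k+1} = 0.55 + 0.05*11.0 = 1.1
Dual objective at y_2 = 1.1: reduced costs (9.7, 1.9), box minimizer x = (0.0, 0.0)
g(y_2) = b*y + (c1 - a1*y)*x1 + (c2 - a2*y)*x2 = 11*1.1 + 9.7*0.0 + 1.9*0.0 = 12.1 + 0.0 + 0.0 = 12.1


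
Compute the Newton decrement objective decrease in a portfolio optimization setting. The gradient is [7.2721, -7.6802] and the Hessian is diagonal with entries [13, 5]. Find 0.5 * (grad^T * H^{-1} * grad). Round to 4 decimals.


Step 1: H is diagonal, so H^(-1) * g = [0.5594, -1.536].
Step 2: g^T H^(-1) g = sum_i g_i^2 / H_ii
  = (7.2721)^2/13 + (-7.6802)^2/5
  = 4.068 + 11.7971 = 15.8651
Step 3: Objective decrease = 0.5 * g^T H^(-1) g = 7.9325


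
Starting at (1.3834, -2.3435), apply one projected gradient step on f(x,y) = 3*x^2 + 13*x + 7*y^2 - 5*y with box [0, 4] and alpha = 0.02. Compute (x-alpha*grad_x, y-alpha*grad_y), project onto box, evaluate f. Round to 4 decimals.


Step 1: Compute gradient at (1.3834, -2.3435).
grad_x = 2*3*1.3834 + 13 = 21.3004
grad_y = 2*7*-2.3435 - 5 = -37.809
Step 2: Gradient step.
x_raw = 1.3834 - 0.02*21.3004 = 0.9574
y_raw = -2.3435 - 0.02*-37.809 = -1.5873
Step 3: Project onto [0, 4].
x_proj = clip(0.9574) = 0.9574
y_proj = clip(-1.5873) = 0.0
Step 4: Evaluate f.
f(0.9574, 0.0) = 15.1959


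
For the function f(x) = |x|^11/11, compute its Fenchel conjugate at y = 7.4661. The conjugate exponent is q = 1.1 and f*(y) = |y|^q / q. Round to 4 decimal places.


The conjugate exponent q satisfies 1/p + 1/q = 1.
p = 11, so q = 11/(11 - 1) = 1.1
|y|^q = 7.4661^1.1 = 9.1286
f*(7.4661) = 9.1286 / 1.1 = 8.2987


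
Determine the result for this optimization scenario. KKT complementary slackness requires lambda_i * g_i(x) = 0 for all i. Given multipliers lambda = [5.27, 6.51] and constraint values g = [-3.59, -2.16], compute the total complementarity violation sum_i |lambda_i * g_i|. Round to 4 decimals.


KKT complementary slackness check:
lambda_1 * g_1 = 5.27 * -3.59 = -18.9193
lambda_2 * g_2 = 6.51 * -2.16 = -14.0616
Total violation = 18.9193 + 14.0616 = 32.9809


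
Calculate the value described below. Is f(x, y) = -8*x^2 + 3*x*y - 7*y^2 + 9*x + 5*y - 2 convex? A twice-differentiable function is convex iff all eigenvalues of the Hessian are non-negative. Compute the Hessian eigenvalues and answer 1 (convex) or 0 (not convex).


The Hessian of f(x,y) = -8*x^2 + 3*x*y - 7*y^2 + 9*x + 5*y - 2 is:
H = [[-16, 3], [3, -14]]
Trace = -16 - 14 = -30
Determinant = -16*-14 - (3)^2 = 215
Discriminant = (-30)^2 - 4*215 = 40.0
Eigenvalues: lambda_1 = -18.1623, lambda_2 = -11.8377
The function is not convex.

0


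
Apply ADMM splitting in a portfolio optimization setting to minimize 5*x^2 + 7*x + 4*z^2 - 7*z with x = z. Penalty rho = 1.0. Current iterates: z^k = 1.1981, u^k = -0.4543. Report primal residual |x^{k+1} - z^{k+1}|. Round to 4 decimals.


ADMM iteration with rho = 1.0, z^k = 1.1981, u^k = -0.4543
Step 1: x-update.
Minimize 5*x^2 + 7*x + (1.0/2)*(x - 1.1981 - 0.4543)^2
FOC: (2*5 + 1.0)*x = -7 + 1.0*(1.1981 + 0.4543)
x^{k+1} = -0.4861
Step 2: z-update.
Minimize 4*z^2 - 7*z + (1.0/2)*(-0.4861 - z - 0.4543)^2
FOC: (2*4 + 1.0)*z = 7 + 1.0*(-0.4861 - 0.4543)
z^{k+1} = 0.6733
Step 3: u-update.
u^{k+1} = -0.4543 - 0.4861 - 0.6733 = -1.6137
Step 4: Primal residual = |-0.4861 - 0.6733| = 1.1594


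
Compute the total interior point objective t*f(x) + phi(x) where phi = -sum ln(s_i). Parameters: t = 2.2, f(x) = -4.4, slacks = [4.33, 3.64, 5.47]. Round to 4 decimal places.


Step 1: Compute log-barrier.
ln values: [1.4656, 1.292, 1.6993]
phi = -(1.4656 + 1.292 + 1.6993) = -4.4568
Step 2: Compute augmented objective.
t*f(x) = 2.2*-4.4 = -9.68
Total = -9.68 - 4.4568 = -14.1368


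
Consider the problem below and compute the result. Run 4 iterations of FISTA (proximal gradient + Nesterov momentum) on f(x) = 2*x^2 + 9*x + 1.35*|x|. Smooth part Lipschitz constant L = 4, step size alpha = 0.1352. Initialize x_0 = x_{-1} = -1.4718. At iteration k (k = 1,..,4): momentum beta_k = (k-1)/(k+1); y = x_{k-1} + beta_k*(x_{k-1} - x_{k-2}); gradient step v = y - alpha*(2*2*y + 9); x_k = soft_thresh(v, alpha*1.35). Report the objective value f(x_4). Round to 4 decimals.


FISTA on f(x) = 2*x^2 + 9*x + 1.35*|x|
L = 4, alpha = 0.1352
Iteration 1: beta = 0.0, y = -1.4718 + 0.0*(-1.4718 + 1.4718) = -1.4718
  grad(y) = 3.1128, v = y - alpha*grad = -1.8927
  prox(v) = soft_thresh(-1.8927, 0.1825) = -1.7101
Iteration 2: beta = 0.3333, y = -1.7101 + 0.3333*(-1.7101 + 1.4718) = -1.7896
  grad(y) = 1.8417, v = y - alpha*grad = -2.0386
  prox(v) = soft_thresh(-2.0386, 0.1825) = -1.8561
Iteration 3: beta = 0.5, y = -1.8561 + 0.5*(-1.8561 + 1.7101) = -1.929
  grad(y) = 1.2839, v = y - alpha*grad = -2.1026
  prox(v) = soft_thresh(-2.1026, 0.1825) = -1.9201
Iteration 4: beta = 0.6, y = -1.9201 + 0.6*(-1.9201 + 1.8561) = -1.9585
  grad(y) = 1.166, v = y - alpha*grad = -2.1161
  prox(v) = soft_thresh(-2.1161, 0.1825) = -1.9336
f(x_4) = 2*(-1.9336)^2 + 9*(-1.9336) + 1.35*|-1.9336| = -7.3144


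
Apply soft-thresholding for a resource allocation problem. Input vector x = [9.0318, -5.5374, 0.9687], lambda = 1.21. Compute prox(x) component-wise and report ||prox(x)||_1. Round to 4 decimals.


Soft-thresholding with lambda = 1.21:
prox(9.0318) = sign(9.0318)*max(|9.0318| - 1.21, 0) = 7.8218
prox(-5.5374) = sign(-5.5374)*max(|-5.5374| - 1.21, 0) = -4.3274
prox(0.9687) = sign(0.9687)*max(|0.9687| - 1.21, 0) = 0.0
prox(x) = [7.8218, -4.3274, 0.0]
||prox(x)||_1 = 7.8218 + 4.3274 + 0.0 = 12.1492


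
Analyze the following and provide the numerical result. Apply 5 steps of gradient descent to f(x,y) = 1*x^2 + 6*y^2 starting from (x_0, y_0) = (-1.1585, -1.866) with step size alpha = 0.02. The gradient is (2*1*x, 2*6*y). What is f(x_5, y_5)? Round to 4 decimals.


Gradient descent on f(x,y) = 1*x^2 + 6*y^2.
Starting point: (-1.1585, -1.866), alpha = 0.02
Step 1: grad_x = 2*1*-1.1585 = -2.317, grad_y = 2*6*-1.866 = -22.392
  x_1 = -1.1585 - 0.02*-2.317 = -1.1122
  y_1 = -1.866 - 0.02*-22.392 = -1.4182
Step 2: grad_x = 2*1*-1.1122 = -2.2243, grad_y = 2*6*-1.4182 = -17.0179
  x_2 = -1.1122 - 0.02*-2.2243 = -1.0677
  y_2 = -1.4182 - 0.02*-17.0179 = -1.0778
Step 3: grad_x = 2*1*-1.0677 = -2.1353, grad_y = 2*6*-1.0778 = -12.9336
  x_3 = -1.0677 - 0.02*-2.1353 = -1.025
  y_3 = -1.0778 - 0.02*-12.9336 = -0.8191
Step 4: grad_x = 2*1*-1.025 = -2.0499, grad_y = 2*6*-0.8191 = -9.8296
  x_4 = -1.025 - 0.02*-2.0499 = -0.984
  y_4 = -0.8191 - 0.02*-9.8296 = -0.6225
Step 5: grad_x = 2*1*-0.984 = -1.9679, grad_y = 2*6*-0.6225 = -7.4705
  x_5 = -0.984 - 0.02*-1.9679 = -0.9446
  y_5 = -0.6225 - 0.02*-7.4705 = -0.4731
f(-0.9446, -0.4731) = 1*(-0.9446)^2 + 6*(-0.4731)^2 = 2.2354


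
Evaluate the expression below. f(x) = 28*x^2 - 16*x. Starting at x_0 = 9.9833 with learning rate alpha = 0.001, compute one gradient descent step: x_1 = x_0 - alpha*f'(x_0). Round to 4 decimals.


We compute the gradient at x_0 and apply the update.
f'(x) = 56*x - 16
f'(9.9833) = 56*9.9833 - 16 = 543.0648
x_1 = 9.9833 - 0.001*543.0648 = 9.4402


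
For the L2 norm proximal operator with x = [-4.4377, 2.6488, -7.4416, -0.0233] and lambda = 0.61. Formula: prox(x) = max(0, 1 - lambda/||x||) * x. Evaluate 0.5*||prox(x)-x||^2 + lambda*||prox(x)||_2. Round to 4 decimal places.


Step 1: Compute ||x||.
||x|| = 9.0602
Step 2: Compute scaling factor.
scale = max(0, 1 - 0.61/9.0602) = 0.9327
Step 3: prox(x) = [-4.1389, 2.4705, -6.9406, -0.0217]
||prox(x)|| = 8.4502
Step 4: Proximal objective.
0.5*||prox-x||^2 = 0.1861
lambda*||prox|| = 5.1546
Total = 5.3407


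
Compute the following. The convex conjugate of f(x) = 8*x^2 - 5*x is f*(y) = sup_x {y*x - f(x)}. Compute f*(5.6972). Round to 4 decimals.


f*(y) = sup_x {y*x - a*x^2 - b*x} = sup_x {(y-b)*x - a*x^2}
FOC: (y - b) - 2a*x = 0 => x* = (y - b)/(2a)
x* = (5.6972 + 5)/(2*8) = 0.6686
f*(5.6972) = (y-b)^2/(4a) = (5.6972 + 5)^2/(4*8)
= 114.4301/32 = 3.5759


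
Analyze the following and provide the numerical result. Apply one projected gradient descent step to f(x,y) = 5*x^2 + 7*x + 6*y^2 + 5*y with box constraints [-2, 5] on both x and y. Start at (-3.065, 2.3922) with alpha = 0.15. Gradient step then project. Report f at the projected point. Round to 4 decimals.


Step 1: Compute gradient at (-3.065, 2.3922).
grad_x = 2*5*-3.065 + 7 = -23.65
grad_y = 2*6*2.3922 + 5 = 33.7064
Step 2: Gradient step.
x_raw = -3.065 - 0.15*-23.65 = 0.4825
y_raw = 2.3922 - 0.15*33.7064 = -2.6638
Step 3: Project onto [-2, 5].
x_proj = clip(0.4825) = 0.4825
y_proj = clip(-2.6638) = -2.0
Step 4: Evaluate f.
f(0.4825, -2.0) = 18.5415


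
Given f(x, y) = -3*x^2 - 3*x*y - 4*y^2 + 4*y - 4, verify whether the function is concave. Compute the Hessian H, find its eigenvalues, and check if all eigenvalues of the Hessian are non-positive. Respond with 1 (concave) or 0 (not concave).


The Hessian of f(x,y) = -3*x^2 - 3*x*y - 4*y^2 + 4*y - 4 is:
H = [[-6, -3], [-3, -8]]
Trace = -6 - 8 = -14
Determinant = -6*-8 - (-3)^2 = 39
Discriminant = (-14)^2 - 4*39 = 40.0
Eigenvalues: lambda_1 = -10.1623, lambda_2 = -3.8377
The function is concave.

1


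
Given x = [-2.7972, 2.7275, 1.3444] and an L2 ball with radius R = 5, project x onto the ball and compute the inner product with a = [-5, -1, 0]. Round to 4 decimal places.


Step 1: Compute ||x|| (intermediates to 6 decimals).
||x|| = sqrt((-2.7972)^2 + 2.7275^2 + 1.3444^2) = 4.131706
Step 2: Project.
Since ||x|| <= R, proj = x (no scaling needed).
proj(x) = [-2.7972, 2.7275, 1.3444]
Step 3: Dot product.
a^T * proj(x) = -5*(-2.7972) - 1*2.7275 + 0*1.3444 = 11.2585


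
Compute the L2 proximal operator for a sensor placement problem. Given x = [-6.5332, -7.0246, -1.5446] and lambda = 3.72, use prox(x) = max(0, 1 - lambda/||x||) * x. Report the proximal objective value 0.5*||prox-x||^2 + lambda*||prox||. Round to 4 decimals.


Step 1: Compute ||x||.
||x|| = 9.7167
Step 2: Compute scaling factor.
scale = max(0, 1 - 3.72/9.7167) = 0.6172
Step 3: prox(x) = [-4.032, -4.3352, -0.9533]
||prox(x)|| = 5.9967
Step 4: Proximal objective.
0.5*||prox-x||^2 = 6.9192
lambda*||prox|| = 22.3077
Total = 29.2268


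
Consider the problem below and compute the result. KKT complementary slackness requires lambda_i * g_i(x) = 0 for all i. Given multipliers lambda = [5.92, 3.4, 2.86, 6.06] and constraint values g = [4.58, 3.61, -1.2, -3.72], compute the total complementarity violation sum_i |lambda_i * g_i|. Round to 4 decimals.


KKT complementary slackness check:
lambda_1 * g_1 = 5.92 * 4.58 = 27.1136
lambda_2 * g_2 = 3.4 * 3.61 = 12.274
lambda_3 * g_3 = 2.86 * -1.2 = -3.432
lambda_4 * g_4 = 6.06 * -3.72 = -22.5432
Total violation = 27.1136 + 12.274 + 3.432 + 22.5432 = 65.3628


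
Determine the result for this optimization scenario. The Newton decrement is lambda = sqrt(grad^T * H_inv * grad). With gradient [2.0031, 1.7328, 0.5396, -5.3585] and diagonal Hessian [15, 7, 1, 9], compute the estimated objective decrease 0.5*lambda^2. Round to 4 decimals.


Step 1: H is diagonal, so H^(-1) * g = [0.1335, 0.2475, 0.5396, -0.5954].
Step 2: g^T H^(-1) g = sum_i g_i^2 / H_ii
  = (2.0031)^2/15 + (1.7328)^2/7 + (0.5396)^2/1 + (-5.3585)^2/9
  = 0.2675 + 0.4289 + 0.2912 + 3.1904 = 4.178
Step 3: Objective decrease = 0.5 * g^T H^(-1) g = 2.089


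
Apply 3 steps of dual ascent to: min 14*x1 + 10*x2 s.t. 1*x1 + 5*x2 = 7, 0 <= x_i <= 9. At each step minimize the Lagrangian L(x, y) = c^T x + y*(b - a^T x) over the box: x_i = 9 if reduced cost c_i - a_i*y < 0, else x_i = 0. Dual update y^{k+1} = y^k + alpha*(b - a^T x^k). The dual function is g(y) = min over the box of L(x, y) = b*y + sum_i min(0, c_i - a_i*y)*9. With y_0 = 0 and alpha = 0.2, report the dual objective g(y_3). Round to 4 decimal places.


Dual ascent for LP: min 14*x1 + 10*x2, 1*x1 + 5*x2 = 7, 0 <= x_i <= 9
Step 1: y^k = 0.0, reduced costs: (14.0, 10.0)
  x^k = (0.0, 0.0), subgradient = b - a^T x = 7.0
  y^{k+1} = 0.0 + 0.2*7.0 = 1.4
Step 2: y^k = 1.4, reduced costs: (12.6, 3.0)
  x^k = (0.0, 0.0), subgradient = b - a^T x = 7.0
  y^{k+1} = 1.4 + 0.2*7.0 = 2.8
Step 3: y^k = 2.8, reduced costs: (11.2, -4.0)
  x^k = (0.0, 9.0), subgradient = b - a^T x = -38.0
  y^{k+1} = 2.8 + 0.2*-38.0 = -4.8
Dual objective at y_3 = -4.8: reduced costs (18.8, 34.0), box minimizer x = (0.0, 0.0)
g(y_3) = b*y + (c1 - a1*y)*x1 + (c2 - a2*y)*x2 = 7*(-4.8) + 18.8*0.0 + 34.0*0.0 = -33.6 + 0.0 + 0.0 = -33.6


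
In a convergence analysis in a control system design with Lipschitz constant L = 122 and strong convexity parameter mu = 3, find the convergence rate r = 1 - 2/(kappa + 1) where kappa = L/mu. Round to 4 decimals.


Step 1: Compute the condition number.
kappa = L/mu = 122/3 = 40.6667
Step 2: Compute the convergence rate.
r = 1 - 2/(kappa + 1) = 1 - 2*mu/(L + mu) = (L - mu)/(L + mu) = 119/125 = 0.952


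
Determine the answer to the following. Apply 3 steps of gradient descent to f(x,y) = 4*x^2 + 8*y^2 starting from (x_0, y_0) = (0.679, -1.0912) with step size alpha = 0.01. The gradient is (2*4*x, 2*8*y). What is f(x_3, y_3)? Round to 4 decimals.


Gradient descent on f(x,y) = 4*x^2 + 8*y^2.
Starting point: (0.679, -1.0912), alpha = 0.01
Step 1: grad_x = 2*4*0.679 = 5.432, grad_y = 2*8*-1.0912 = -17.4592
  x_1 = 0.679 - 0.01*5.432 = 0.6247
  y_1 = -1.0912 - 0.01*-17.4592 = -0.9166
Step 2: grad_x = 2*4*0.6247 = 4.9974, grad_y = 2*8*-0.9166 = -14.6657
  x_2 = 0.6247 - 0.01*4.9974 = 0.5747
  y_2 = -0.9166 - 0.01*-14.6657 = -0.77
Step 3: grad_x = 2*4*0.5747 = 4.5976, grad_y = 2*8*-0.77 = -12.3192
  x_3 = 0.5747 - 0.01*4.5976 = 0.5287
  y_3 = -0.77 - 0.01*-12.3192 = -0.6468
f(0.5287, -0.6468) = 4*0.5287^2 + 8*(-0.6468)^2 = 4.4646


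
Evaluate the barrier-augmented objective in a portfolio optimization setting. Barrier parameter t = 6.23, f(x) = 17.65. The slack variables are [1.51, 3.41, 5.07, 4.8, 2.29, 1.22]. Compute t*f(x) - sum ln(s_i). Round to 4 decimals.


Step 1: Compute log-barrier.
ln values: [0.4121, 1.2267, 1.6233, 1.5686, 0.8286, 0.1989]
phi = -(0.4121 + 1.2267 + 1.6233 + 1.5686 + 0.8286 + 0.1989) = -5.8582
Step 2: Compute augmented objective.
t*f(x) = 6.23*17.65 = 109.9595
Total = 109.9595 - 5.8582 = 104.1013


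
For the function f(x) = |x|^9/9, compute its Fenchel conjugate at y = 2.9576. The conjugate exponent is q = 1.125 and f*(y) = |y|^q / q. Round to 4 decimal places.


The conjugate exponent q satisfies 1/p + 1/q = 1.
p = 9, so q = 9/(9 - 1) = 1.125
|y|^q = 2.9576^1.125 = 3.3869
f*(2.9576) = 3.3869 / 1.125 = 3.0106


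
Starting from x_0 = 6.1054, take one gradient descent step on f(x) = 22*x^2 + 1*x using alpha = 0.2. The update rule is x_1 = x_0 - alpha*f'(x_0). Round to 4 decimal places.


We compute the gradient at x_0 and apply the update.
f'(x) = 44*x + 1
f'(6.1054) = 44*6.1054 + 1 = 269.6376
x_1 = 6.1054 - 0.2*269.6376 = -47.8221


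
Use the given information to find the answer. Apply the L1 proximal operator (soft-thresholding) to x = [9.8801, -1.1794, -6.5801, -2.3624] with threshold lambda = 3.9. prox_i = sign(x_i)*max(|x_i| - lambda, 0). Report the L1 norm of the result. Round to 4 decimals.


Soft-thresholding with lambda = 3.9:
prox(9.8801) = sign(9.8801)*max(|9.8801| - 3.9, 0) = 5.9801
prox(-1.1794) = sign(-1.1794)*max(|-1.1794| - 3.9, 0) = 0.0
prox(-6.5801) = sign(-6.5801)*max(|-6.5801| - 3.9, 0) = -2.6801
prox(-2.3624) = sign(-2.3624)*max(|-2.3624| - 3.9, 0) = 0.0
prox(x) = [5.9801, 0.0, -2.6801, 0.0]
||prox(x)||_1 = 5.9801 + 0.0 + 2.6801 + 0.0 = 8.6602


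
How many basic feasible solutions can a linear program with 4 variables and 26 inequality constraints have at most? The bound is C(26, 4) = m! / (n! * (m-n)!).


Each vertex corresponds to some choice of n active constraints out of m, so the number of vertices is at most C(m, n) = m! / (n!(m-n)!).
m = 26, n = 4
Numerator: 26 * 25 * 24 * 23
Denominator: 4! = 24
C(26, 4) = 14950


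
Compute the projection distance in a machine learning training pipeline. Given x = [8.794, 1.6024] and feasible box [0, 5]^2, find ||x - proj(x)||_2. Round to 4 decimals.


Project each component onto [0, 5].
clip(8.794) = 5.0, clip(1.6024) = 1.6024
Projection = [5.0, 1.6024]
Squared diffs: [14.3944, 0.0]
Distance = sqrt(14.3944) = 3.794


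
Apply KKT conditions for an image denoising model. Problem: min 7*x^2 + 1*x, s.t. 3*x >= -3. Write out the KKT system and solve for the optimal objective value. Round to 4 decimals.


Step 1: Try lambda = 0 (constraint inactive).
Stationarity: 2*7*x + 1 = 0
x* = -1/(2*7) = -1/14 = -0.0714 (rounded; the exact value -1/14 is used below)
Check constraint: 3*-0.0714 = -0.2142 >= -3 -- satisfied.
Step 2: Compute optimal value.
f(x*) = 7*(-1/14)^2 + 1*(-1/14) = -0.0357


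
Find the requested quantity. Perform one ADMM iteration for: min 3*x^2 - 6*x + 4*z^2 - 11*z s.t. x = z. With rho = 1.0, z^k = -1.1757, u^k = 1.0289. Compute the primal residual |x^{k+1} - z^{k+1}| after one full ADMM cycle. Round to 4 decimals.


ADMM iteration with rho = 1.0, z^k = -1.1757, u^k = 1.0289
Step 1: x-update.
Minimize 3*x^2 - 6*x + (1.0/2)*(x + 1.1757 + 1.0289)^2
FOC: (2*3 + 1.0)*x = 6 + 1.0*(-1.1757 - 1.0289)
x^{k+1} = 0.5422
Step 2: z-update.
Minimize 4*z^2 - 11*z + (1.0/2)*(0.5422 - z + 1.0289)^2
FOC: (2*4 + 1.0)*z = 11 + 1.0*(0.5422 + 1.0289)
z^{k+1} = 1.3968
Step 3: u-update.
u^{k+1} = 1.0289 + 0.5422 - 1.3968 = 0.1743
Step 4: Primal residual = |0.5422 - 1.3968| = 0.8546


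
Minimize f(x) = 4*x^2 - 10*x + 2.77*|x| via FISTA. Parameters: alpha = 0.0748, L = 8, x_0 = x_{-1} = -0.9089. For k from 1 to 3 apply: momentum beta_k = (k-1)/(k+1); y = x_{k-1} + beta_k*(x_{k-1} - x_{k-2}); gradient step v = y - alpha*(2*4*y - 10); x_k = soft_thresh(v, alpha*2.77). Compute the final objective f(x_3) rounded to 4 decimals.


FISTA on f(x) = 4*x^2 - 10*x + 2.77*|x|
L = 8, alpha = 0.0748
Iteration 1: beta = 0.0, y = -0.9089 + 0.0*(-0.9089 + 0.9089) = -0.9089
  grad(y) = -17.2712, v = y - alpha*grad = 0.383
  prox(v) = soft_thresh(0.383, 0.2072) = 0.1758
Iteration 2: beta = 0.3333, y = 0.1758 + 0.3333*(0.1758 + 0.9089) = 0.5374
  grad(y) = -5.7012, v = y - alpha*grad = 0.9638
  prox(v) = soft_thresh(0.9638, 0.2072) = 0.7566
Iteration 3: beta = 0.5, y = 0.7566 + 0.5*(0.7566 - 0.1758) = 1.047
  grad(y) = -1.6239, v = y - alpha*grad = 1.1685
  prox(v) = soft_thresh(1.1685, 0.2072) = 0.9613
f(x_3) = 4*0.9613^2 - 10*0.9613 + 2.77*|0.9613| = -3.2538


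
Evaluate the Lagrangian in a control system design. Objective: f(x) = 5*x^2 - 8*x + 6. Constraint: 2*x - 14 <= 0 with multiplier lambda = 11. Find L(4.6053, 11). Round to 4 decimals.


Step 1: Evaluate f(x).
f(4.6053) = 5*4.6053^2 - 8*4.6053 + 6 = 75.2015
Step 2: Evaluate g(x).
g(4.6053) = 2*4.6053 - 14 = -4.7894
Step 3: Compute Lagrangian.
L = 75.2015 + 11*-4.7894 = 22.5181


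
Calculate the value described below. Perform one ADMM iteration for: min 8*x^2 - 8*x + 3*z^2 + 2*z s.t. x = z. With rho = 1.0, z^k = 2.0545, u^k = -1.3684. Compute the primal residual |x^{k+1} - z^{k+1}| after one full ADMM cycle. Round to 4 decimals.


ADMM iteration with rho = 1.0, z^k = 2.0545, u^k = -1.3684
Step 1: x-update.
Minimize 8*x^2 - 8*x + (1.0/2)*(x - 2.0545 - 1.3684)^2
FOC: (2*8 + 1.0)*x = 8 + 1.0*(2.0545 + 1.3684)
x^{k+1} = 0.6719
Step 2: z-update.
Minimize 3*z^2 + 2*z + (1.0/2)*(0.6719 - z - 1.3684)^2
FOC: (2*3 + 1.0)*z = -2 + 1.0*(0.6719 - 1.3684)
z^{k+1} = -0.3852
Step 3: u-update.
u^{k+1} = -1.3684 + 0.6719 + 0.3852 = -0.3113
Step 4: Primal residual = |0.6719 + 0.3852| = 1.0571


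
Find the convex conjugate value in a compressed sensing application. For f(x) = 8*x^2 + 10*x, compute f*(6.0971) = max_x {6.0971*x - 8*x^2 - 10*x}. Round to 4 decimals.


f*(y) = sup_x {y*x - a*x^2 - b*x} = sup_x {(y-b)*x - a*x^2}
FOC: (y - b) - 2a*x = 0 => x* = (y - b)/(2a)
x* = (6.0971 - 10)/(2*8) = -0.2439
f*(6.0971) = (y-b)^2/(4a) = (6.0971 - 10)^2/(4*8)
= 15.2326/32 = 0.476


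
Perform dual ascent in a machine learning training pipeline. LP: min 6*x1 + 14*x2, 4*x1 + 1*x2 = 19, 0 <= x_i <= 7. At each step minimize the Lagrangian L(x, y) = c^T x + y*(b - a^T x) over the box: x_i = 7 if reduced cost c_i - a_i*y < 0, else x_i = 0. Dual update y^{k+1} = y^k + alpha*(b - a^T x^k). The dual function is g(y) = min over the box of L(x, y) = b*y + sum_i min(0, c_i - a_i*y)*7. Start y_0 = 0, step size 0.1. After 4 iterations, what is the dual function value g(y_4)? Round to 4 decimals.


Dual ascent for LP: min 6*x1 + 14*x2, 4*x1 + 1*x2 = 19, 0 <= x_i <= 7
Step 1: y^k = 0.0, reduced costs: (6.0, 14.0)
  x^k = (0.0, 0.0), subgradient = b - a^T x = 19.0
  y^{k+1} = 0.0 + 0.1*19.0 = 1.9
Step 2: y^k = 1.9, reduced costs: (-1.6, 12.1)
  x^k = (7.0, 0.0), subgradient = b - a^T x = -9.0
  y^{k+1} = 1.9 + 0.1*-9.0 = 1.0
Step 3: y^k = 1.0, reduced costs: (2.0, 13.0)
  x^k = (0.0, 0.0), subgradient = b - a^T x = 19.0
  y^{k+1} = 1.0 + 0.1*19.0 = 2.9
Step 4: y^k = 2.9, reduced costs: (-5.6, 11.1)
  x^k = (7.0, 0.0), subgradient = b - a^T x = -9.0
  y^{k+1} = 2.9 + 0.1*-9.0 = 2.0
Dual objective at y_4 = 2.0: reduced costs (-2.0, 12.0), box minimizer x = (7.0, 0.0)
g(y_4) = b*y + (c1 - a1*y)*x1 + (c2 - a2*y)*x2 = 19*2.0 + (-2.0)*7.0 + 12.0*0.0 = 38.0 - 14.0 + 0.0 = 24.0


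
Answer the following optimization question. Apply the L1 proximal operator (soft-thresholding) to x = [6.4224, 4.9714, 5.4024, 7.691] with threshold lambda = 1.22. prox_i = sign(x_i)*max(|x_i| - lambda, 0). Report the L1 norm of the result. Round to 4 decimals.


Soft-thresholding with lambda = 1.22:
prox(6.4224) = sign(6.4224)*max(|6.4224| - 1.22, 0) = 5.2024
prox(4.9714) = sign(4.9714)*max(|4.9714| - 1.22, 0) = 3.7514
prox(5.4024) = sign(5.4024)*max(|5.4024| - 1.22, 0) = 4.1824
prox(7.691) = sign(7.691)*max(|7.691| - 1.22, 0) = 6.471
prox(x) = [5.2024, 3.7514, 4.1824, 6.471]
||prox(x)||_1 = 5.2024 + 3.7514 + 4.1824 + 6.471 = 19.6072


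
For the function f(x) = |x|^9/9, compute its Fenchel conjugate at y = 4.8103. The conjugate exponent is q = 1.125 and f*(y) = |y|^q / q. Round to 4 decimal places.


The conjugate exponent q satisfies 1/p + 1/q = 1.
p = 9, so q = 9/(9 - 1) = 1.125
|y|^q = 4.8103^1.125 = 5.8539
f*(4.8103) = 5.8539 / 1.125 = 5.2034


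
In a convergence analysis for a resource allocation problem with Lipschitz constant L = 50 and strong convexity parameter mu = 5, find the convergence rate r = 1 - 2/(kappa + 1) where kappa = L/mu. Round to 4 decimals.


Step 1: Compute the condition number.
kappa = L/mu = 50/5 = 10.0
Step 2: Compute the convergence rate.
r = 1 - 2/(kappa + 1) = 1 - 2*mu/(L + mu) = (L - mu)/(L + mu) = 45/55 = 0.8182


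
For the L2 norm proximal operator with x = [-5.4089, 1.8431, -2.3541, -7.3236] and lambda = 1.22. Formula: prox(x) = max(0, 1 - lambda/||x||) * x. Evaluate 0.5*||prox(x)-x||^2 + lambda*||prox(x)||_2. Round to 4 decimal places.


Step 1: Compute ||x||.
||x|| = 9.5828
Step 2: Compute scaling factor.
scale = max(0, 1 - 1.22/9.5828) = 0.8727
Step 3: prox(x) = [-4.7203, 1.6085, -2.0544, -6.3912]
||prox(x)|| = 8.3628
Step 4: Proximal objective.
0.5*||prox-x||^2 = 0.7442
lambda*||prox|| = 10.2026
Total = 10.9468


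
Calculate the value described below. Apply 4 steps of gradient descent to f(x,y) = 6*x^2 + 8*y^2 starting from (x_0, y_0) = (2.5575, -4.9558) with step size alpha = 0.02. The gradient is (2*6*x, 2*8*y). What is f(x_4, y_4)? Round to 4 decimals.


Gradient descent on f(x,y) = 6*x^2 + 8*y^2.
Starting point: (2.5575, -4.9558), alpha = 0.02
Step 1: grad_x = 2*6*2.5575 = 30.69, grad_y = 2*8*-4.9558 = -79.2928
  x_1 = 2.5575 - 0.02*30.69 = 1.9437
  y_1 = -4.9558 - 0.02*-79.2928 = -3.3699
Step 2: grad_x = 2*6*1.9437 = 23.3244, grad_y = 2*8*-3.3699 = -53.9191
  x_2 = 1.9437 - 0.02*23.3244 = 1.4772
  y_2 = -3.3699 - 0.02*-53.9191 = -2.2916
Step 3: grad_x = 2*6*1.4772 = 17.7265, grad_y = 2*8*-2.2916 = -36.665
  x_3 = 1.4772 - 0.02*17.7265 = 1.1227
  y_3 = -2.2916 - 0.02*-36.665 = -1.5583
Step 4: grad_x = 2*6*1.1227 = 13.4722, grad_y = 2*8*-1.5583 = -24.9322
  x_4 = 1.1227 - 0.02*13.4722 = 0.8532
  y_4 = -1.5583 - 0.02*-24.9322 = -1.0596
f(0.8532, -1.0596) = 6*0.8532^2 + 8*(-1.0596)^2 = 13.3504


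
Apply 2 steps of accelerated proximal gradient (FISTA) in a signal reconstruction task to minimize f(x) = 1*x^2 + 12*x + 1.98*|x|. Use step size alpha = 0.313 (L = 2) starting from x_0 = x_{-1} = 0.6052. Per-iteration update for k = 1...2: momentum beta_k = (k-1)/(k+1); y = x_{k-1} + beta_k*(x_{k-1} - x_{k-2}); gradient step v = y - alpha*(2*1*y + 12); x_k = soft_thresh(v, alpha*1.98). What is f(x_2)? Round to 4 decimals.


FISTA on f(x) = 1*x^2 + 12*x + 1.98*|x|
L = 2, alpha = 0.313
Iteration 1: beta = 0.0, y = 0.6052 + 0.0*(0.6052 - 0.6052) = 0.6052
  grad(y) = 13.2104, v = y - alpha*grad = -3.5297
  prox(v) = soft_thresh(-3.5297, 0.6197) = -2.9099
Iteration 2: beta = 0.3333, y = -2.9099 + 0.3333*(-2.9099 - 0.6052) = -4.0816
  grad(y) = 3.8368, v = y - alpha*grad = -5.2825
  prox(v) = soft_thresh(-5.2825, 0.6197) = -4.6628
f(x_2) = 1*(-4.6628)^2 + 12*(-4.6628) + 1.98*|-4.6628| = -24.9795


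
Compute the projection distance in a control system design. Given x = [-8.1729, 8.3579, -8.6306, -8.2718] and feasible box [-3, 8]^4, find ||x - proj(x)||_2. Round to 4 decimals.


Project each component onto [-3, 8].
clip(-8.1729) = -3.0, clip(8.3579) = 8.0, clip(-8.6306) = -3.0, clip(-8.2718) = -3.0
Projection = [-3.0, 8.0, -3.0, -3.0]
Squared diffs: [26.7589, 0.1281, 31.7037, 27.7919]
Distance = sqrt(86.3826) = 9.2942


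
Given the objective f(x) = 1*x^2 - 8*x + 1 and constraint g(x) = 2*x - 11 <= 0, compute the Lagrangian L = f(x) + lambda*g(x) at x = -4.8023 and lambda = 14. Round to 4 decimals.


Step 1: Evaluate f(x).
f(-4.8023) = 1*(-4.8023)^2 - 8*(-4.8023) + 1 = 62.4805
Step 2: Evaluate g(x).
g(-4.8023) = 2*-4.8023 - 11 = -20.6046
Step 3: Compute Lagrangian.
L = 62.4805 + 14*-20.6046 = -225.9839


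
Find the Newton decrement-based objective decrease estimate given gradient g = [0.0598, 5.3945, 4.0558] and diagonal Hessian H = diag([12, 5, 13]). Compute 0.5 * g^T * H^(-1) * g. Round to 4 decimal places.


Step 1: H is diagonal, so H^(-1) * g = [0.005, 1.0789, 0.312].
Step 2: g^T H^(-1) g = sum_i g_i^2 / H_ii
  = (0.0598)^2/12 + (5.3945)^2/5 + (4.0558)^2/13
  = 0.0003 + 5.8201 + 1.2653 = 7.0858
Step 3: Objective decrease = 0.5 * g^T H^(-1) g = 3.5429


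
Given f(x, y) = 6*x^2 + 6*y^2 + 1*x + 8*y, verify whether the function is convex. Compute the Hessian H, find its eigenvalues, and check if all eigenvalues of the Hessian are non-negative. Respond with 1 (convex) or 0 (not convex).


The Hessian of f(x,y) = 6*x^2 + 6*y^2 + 1*x + 8*y is:
H = [[12, 0], [0, 12]]
Trace = 12 + 12 = 24
Determinant = 12*12 - (0)^2 = 144
Discriminant = (24)^2 - 4*144 = 0.0
Eigenvalues: lambda_1 = 12.0, lambda_2 = 12.0
The function is convex.

1


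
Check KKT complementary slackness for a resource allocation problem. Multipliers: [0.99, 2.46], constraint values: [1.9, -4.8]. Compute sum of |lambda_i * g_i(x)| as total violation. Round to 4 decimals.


KKT complementary slackness check:
lambda_1 * g_1 = 0.99 * 1.9 = 1.881
lambda_2 * g_2 = 2.46 * -4.8 = -11.808
Total violation = 1.881 + 11.808 = 13.689


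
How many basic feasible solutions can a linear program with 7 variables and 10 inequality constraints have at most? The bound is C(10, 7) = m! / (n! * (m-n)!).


Each vertex corresponds to some choice of n active constraints out of m, so the number of vertices is at most C(m, n) = m! / (n!(m-n)!).
m = 10, n = 7
Numerator: 10 * 9 * 8 * 7 * 6 * 5 * 4
Denominator: 7! = 5040
C(10, 7) = 120


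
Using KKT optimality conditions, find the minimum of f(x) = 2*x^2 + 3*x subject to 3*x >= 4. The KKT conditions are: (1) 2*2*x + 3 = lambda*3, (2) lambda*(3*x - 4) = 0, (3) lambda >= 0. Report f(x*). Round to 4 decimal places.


Step 1: Try lambda = 0 (constraint inactive).
x_unc = -3/(2*2) = -0.75
Check: 3*-0.75 = -2.25 < 4 -- violated!
Step 2: Constraint must be active: 3*x = 4
x* = 4/3 = 1.3333 (rounded; the exact value 4/3 is used below)
lambda = (2*2*(4/3) + 3)/3 = 2.7778
Step 3: Compute optimal value.
f(x*) = 2*(4/3)^2 + 3*(4/3) = 7.5556


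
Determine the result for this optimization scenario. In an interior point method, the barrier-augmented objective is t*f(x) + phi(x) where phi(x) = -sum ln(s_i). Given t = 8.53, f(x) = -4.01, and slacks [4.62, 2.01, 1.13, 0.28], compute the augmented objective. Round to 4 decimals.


Step 1: Compute log-barrier.
ln values: [1.5304, 0.6981, 0.1222, -1.273]
phi = -(1.5304 + 0.6981 + 0.1222 - 1.273) = -1.0778
Step 2: Compute augmented objective.
t*f(x) = 8.53*-4.01 = -34.2053
Total = -34.2053 - 1.0778 = -35.2831


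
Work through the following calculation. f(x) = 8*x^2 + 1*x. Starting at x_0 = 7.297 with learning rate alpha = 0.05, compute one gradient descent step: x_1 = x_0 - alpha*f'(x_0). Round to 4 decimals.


We compute the gradient at x_0 and apply the update.
f'(x) = 16*x + 1
f'(7.297) = 16*7.297 + 1 = 117.752
x_1 = 7.297 - 0.05*117.752 = 1.4094


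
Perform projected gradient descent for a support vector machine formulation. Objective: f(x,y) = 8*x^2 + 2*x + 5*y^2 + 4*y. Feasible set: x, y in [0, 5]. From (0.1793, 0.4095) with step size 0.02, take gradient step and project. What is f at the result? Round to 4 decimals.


Step 1: Compute gradient at (0.1793, 0.4095).
grad_x = 2*8*0.1793 + 2 = 4.8688
grad_y = 2*5*0.4095 + 4 = 8.095
Step 2: Gradient step.
x_raw = 0.1793 - 0.02*4.8688 = 0.0819
y_raw = 0.4095 - 0.02*8.095 = 0.2476
Step 3: Project onto [0, 5].
x_proj = clip(0.0819) = 0.0819
y_proj = clip(0.2476) = 0.2476
Step 4: Evaluate f.
f(0.0819, 0.2476) = 1.5145


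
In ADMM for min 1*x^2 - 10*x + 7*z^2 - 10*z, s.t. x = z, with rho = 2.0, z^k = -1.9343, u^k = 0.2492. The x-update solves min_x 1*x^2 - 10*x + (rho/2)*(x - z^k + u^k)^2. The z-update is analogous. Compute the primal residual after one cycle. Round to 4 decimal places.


ADMM iteration with rho = 2.0, z^k = -1.9343, u^k = 0.2492
Step 1: x-update.
Minimize 1*x^2 - 10*x + (2.0/2)*(x + 1.9343 + 0.2492)^2
FOC: (2*1 + 2.0)*x = 10 + 2.0*(-1.9343 - 0.2492)
x^{k+1} = 1.4083
Step 2: z-update.
Minimize 7*z^2 - 10*z + (2.0/2)*(1.4083 - z + 0.2492)^2
FOC: (2*7 + 2.0)*z = 10 + 2.0*(1.4083 + 0.2492)
z^{k+1} = 0.8322
Step 3: u-update.
u^{k+1} = 0.2492 + 1.4083 - 0.8322 = 0.8253
Step 4: Primal residual = |1.4083 - 0.8322| = 0.5761
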